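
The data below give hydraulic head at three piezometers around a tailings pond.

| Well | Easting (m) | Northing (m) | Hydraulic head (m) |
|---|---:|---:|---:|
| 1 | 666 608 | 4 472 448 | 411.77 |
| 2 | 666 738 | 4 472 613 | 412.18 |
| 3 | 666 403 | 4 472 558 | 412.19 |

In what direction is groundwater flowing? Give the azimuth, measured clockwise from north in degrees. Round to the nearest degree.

170°

With h = a·x + b·y + c and 1 as origin, the differences give:
  130·a + 165·b = +0.41
  (-205)·a + 110·b = +0.42
Eliminate b (×110 and ×165, subtract): 48125·a = -24.200 → a = ∂h/∂x = -0.0005029
Back-substitute: b = ∂h/∂y = +0.002881.
Flow direction (−∇h) has components (+0.0005029 E, -0.002881 N).
Azimuth = atan2(E, N) = atan2(+0.0005029, -0.002881) = 170.1° ≈ 170°.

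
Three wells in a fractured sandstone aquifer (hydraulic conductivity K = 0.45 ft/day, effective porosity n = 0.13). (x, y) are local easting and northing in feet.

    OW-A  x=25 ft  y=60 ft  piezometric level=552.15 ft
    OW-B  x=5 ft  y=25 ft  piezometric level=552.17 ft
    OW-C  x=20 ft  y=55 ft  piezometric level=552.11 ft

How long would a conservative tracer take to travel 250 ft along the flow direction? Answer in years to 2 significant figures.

8.5 years

Taking OW-A as reference: OW-B−OW-A = (-20, -35, +0.02); OW-C−OW-A = (-5, -5, -0.04).
Solve a·Δx + b·Δy = Δh: det = (-20)·(-5) − (-5)·(-35) = -75.
∂h/∂x = [(+0.02)·(-5) − (-0.04)·(-35)] / -75 = +0.02000
∂h/∂y = [(-20)·(-0.04) − (-5)·(+0.02)] / -75 = -0.01200
|∇h| = √(0.02000² + -0.01200²) = 0.02332
Seepage velocity v = K·i/n = 0.45 × 0.02332 / 0.13 = 0.08072 ft/day.
t = 250 / 0.08072 = 3097 days = 8.48 years.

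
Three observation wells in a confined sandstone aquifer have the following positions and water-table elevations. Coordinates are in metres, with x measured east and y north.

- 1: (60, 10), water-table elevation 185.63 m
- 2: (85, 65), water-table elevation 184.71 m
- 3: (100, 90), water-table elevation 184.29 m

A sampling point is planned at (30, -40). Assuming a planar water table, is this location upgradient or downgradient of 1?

upgradient

Differences from 1: to 2 (Δx, Δy, Δh) = (25, 55, -0.92); to 3 = (40, 80, -1.34).
Solve a·Δx + b·Δy = Δh: det = 25·80 − 40·55 = -200.
∂h/∂x = [(-0.92)·80 − (-1.34)·55] / -200 = -0.0005000
∂h/∂y = [25·(-1.34) − 40·(-0.92)] / -200 = -0.01650
Head at (30, -40) = 185.63 + (-0.0005000)·(-30) + (-0.01650)·(-50) = 186.47 m.
That is higher than the 185.63 m at 1, so the point is upgradient.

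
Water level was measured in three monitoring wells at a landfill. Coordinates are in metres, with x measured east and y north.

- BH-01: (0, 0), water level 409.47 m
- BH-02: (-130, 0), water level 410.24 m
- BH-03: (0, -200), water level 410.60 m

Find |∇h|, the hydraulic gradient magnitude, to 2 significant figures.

0.0082

∂h/∂x = (410.24 − 409.47) / (-130 − 0) = -0.005923
∂h/∂y = (410.60 − 409.47) / (-200 − 0) = -0.005650
|∇h| = √(-0.005923² + -0.005650²) = 0.008186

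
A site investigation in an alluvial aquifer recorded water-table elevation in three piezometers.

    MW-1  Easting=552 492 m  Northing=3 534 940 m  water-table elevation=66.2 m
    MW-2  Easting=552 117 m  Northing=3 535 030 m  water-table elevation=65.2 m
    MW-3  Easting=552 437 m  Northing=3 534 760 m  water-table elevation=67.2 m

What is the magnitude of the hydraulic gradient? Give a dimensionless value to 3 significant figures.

Three-point gradient (reference MW-1): Δ to MW-2 = (-375, 90, -1.0), Δ to MW-3 = (-55, -180, +1.0).
∂h/∂x = +0.001242, ∂h/∂y = -0.005935 (det = 72450).
|∇h| = √(0.001242² + -0.005935²) = 0.006064

0.00606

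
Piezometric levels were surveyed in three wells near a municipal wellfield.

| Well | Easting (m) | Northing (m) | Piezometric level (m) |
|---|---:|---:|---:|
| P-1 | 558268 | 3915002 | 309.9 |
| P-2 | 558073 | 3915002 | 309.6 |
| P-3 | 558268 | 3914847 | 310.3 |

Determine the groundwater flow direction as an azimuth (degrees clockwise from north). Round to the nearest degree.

∂h/∂x = (309.6 − 309.9) / (558073 − 558268) = +0.001538
∂h/∂y = (310.3 − 309.9) / (3914847 − 3915002) = -0.002581
Flow direction (−∇h) has components (-0.001538 E, +0.002581 N).
Azimuth = atan2(E, N) = atan2(-0.001538, +0.002581) = 329.2° ≈ 329°.

329°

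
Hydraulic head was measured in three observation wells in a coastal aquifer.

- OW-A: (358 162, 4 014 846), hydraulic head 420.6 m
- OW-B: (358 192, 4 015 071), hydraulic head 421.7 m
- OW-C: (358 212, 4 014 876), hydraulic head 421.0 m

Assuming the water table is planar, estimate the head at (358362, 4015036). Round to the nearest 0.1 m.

With h = a·x + b·y + c and OW-A as origin, the differences give:
  30·a + 225·b = +1.1
  50·a + 30·b = +0.4
Eliminate b (×30 and ×225, subtract): -10350·a = -57.00 → a = ∂h/∂x = +0.005507
Back-substitute: b = ∂h/∂y = +0.004155.
h(358362, 4015036) = 420.6 + (+0.005507)·(200) + (+0.004155)·(190) = 420.6 +1.101 +0.789 = 422.491 m.

422.5 m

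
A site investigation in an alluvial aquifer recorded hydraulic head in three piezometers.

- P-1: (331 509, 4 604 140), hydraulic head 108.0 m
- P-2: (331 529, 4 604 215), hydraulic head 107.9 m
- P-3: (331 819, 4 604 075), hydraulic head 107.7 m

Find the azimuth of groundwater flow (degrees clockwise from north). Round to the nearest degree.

049°

Taking P-1 as reference: P-2−P-1 = (20, 75, -0.1); P-3−P-1 = (310, -65, -0.3).
Determinant of the coordinate differences = 20·(-65) − 310·75 = -24550.
∂h/∂x = [(-0.1)·(-65) − (-0.3)·75] / -24550 = -0.001181
∂h/∂y = [20·(-0.3) − 310·(-0.1)] / -24550 = -0.001018
Flow direction (−∇h) has components (+0.001181 E, +0.001018 N).
Azimuth = atan2(E, N) = atan2(+0.001181, +0.001018) = 49.2° ≈ 049°.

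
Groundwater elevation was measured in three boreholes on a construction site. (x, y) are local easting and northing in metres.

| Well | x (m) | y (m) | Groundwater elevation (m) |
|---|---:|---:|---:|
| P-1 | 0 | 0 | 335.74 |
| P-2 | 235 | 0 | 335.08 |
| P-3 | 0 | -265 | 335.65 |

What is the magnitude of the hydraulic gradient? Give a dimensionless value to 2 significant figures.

∂h/∂x = (335.08 − 335.74) / (235 − 0) = -0.002809
∂h/∂y = (335.65 − 335.74) / (-265 − 0) = +0.0003396
|∇h| = √(-0.002809² + 0.0003396²) = 0.002829

0.0028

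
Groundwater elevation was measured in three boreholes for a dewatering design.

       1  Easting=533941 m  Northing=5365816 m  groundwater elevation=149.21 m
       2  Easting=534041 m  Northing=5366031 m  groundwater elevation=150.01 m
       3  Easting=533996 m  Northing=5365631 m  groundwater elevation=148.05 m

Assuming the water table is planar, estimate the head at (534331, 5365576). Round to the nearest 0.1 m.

Three-point gradient (reference 1): Δ to 2 = (100, 215, +0.80), Δ to 3 = (55, -185, -1.16).
∂h/∂x = -0.003344, ∂h/∂y = +0.005276 (det = -30325).
h(534331, 5365576) = 149.21 + (-0.003344)·(390) + (+0.005276)·(-240) = 149.21 -1.304 -1.266 = 146.640 m.

146.6 m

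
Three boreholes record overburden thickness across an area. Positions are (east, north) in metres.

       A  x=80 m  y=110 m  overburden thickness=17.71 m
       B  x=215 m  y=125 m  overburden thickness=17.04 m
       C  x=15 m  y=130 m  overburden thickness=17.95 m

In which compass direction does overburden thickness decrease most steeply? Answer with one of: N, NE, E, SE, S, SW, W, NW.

NE

Taking A as reference: B−A = (135, 15, -0.67); C−A = (-65, 20, +0.24).
Solve a·Δx + b·Δy = Δd: det = 135·20 − (-65)·15 = 3675.
∂d/∂x = [(-0.67)·20 − (+0.24)·15] / 3675 = -0.004626
∂d/∂y = [135·(+0.24) − (-65)·(-0.67)] / 3675 = -0.003034
Steepest decrease is along −∇f = (+0.004626 E, +0.003034 N) → northeast.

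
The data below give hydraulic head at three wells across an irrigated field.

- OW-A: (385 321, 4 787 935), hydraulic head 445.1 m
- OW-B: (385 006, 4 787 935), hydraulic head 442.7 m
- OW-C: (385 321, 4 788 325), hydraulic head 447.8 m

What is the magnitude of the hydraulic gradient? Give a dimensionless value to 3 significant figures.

0.0103

∂h/∂x = (442.7 − 445.1) / (385006 − 385321) = +0.007619
∂h/∂y = (447.8 − 445.1) / (4788325 − 4787935) = +0.006923
|∇h| = √(0.007619² + 0.006923²) = 0.01029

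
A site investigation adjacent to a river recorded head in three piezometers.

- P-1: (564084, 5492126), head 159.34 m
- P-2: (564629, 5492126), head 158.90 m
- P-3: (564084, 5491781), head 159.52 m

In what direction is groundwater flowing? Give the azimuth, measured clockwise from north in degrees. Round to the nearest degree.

∂h/∂x = (158.90 − 159.34) / (564629 − 564084) = -0.0008073
∂h/∂y = (159.52 − 159.34) / (5491781 − 5492126) = -0.0005217
Flow direction (−∇h) has components (+0.0008073 E, +0.0005217 N).
Azimuth = atan2(E, N) = atan2(+0.0008073, +0.0005217) = 57.1° ≈ 057°.

057°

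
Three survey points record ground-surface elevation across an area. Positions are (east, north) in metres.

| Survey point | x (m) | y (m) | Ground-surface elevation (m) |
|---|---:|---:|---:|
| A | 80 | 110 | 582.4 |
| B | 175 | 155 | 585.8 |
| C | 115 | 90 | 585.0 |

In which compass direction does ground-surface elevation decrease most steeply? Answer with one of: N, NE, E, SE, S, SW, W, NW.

With z = a·x + b·y + c and A as origin, the differences give:
  95·a + 45·b = +3.4
  35·a + (-20)·b = +2.6
Eliminate b (×(-20) and ×45, subtract): -3475·a = -185.00 → a = ∂z/∂x = +0.05324
Back-substitute: b = ∂z/∂y = -0.03683.
Steepest decrease is along −∇f = (-0.05324 E, +0.03683 N) → northwest.

NW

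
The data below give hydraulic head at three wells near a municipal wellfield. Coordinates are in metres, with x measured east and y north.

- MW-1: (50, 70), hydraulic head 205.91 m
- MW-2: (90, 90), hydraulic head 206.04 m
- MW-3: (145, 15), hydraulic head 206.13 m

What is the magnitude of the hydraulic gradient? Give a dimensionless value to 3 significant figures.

0.00295

Taking MW-1 as reference: MW-2−MW-1 = (40, 20, +0.13); MW-3−MW-1 = (95, -55, +0.22).
Solve a·Δx + b·Δy = Δh: det = 40·(-55) − 95·20 = -4100.
∂h/∂x = [(+0.13)·(-55) − (+0.22)·20] / -4100 = +0.002817
∂h/∂y = [40·(+0.22) − 95·(+0.13)] / -4100 = +0.0008659
|∇h| = √(0.002817² + 0.0008659²) = 0.002947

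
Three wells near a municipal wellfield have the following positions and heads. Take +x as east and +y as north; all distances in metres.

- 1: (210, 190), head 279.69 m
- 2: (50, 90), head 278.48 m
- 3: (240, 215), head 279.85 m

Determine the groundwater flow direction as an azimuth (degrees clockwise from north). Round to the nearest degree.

307°

With h = a·x + b·y + c and 1 as origin, the differences give:
  (-160)·a + (-100)·b = -1.21
  30·a + 25·b = +0.16
Eliminate b (×25 and ×(-100), subtract): -1000·a = -14.250 → a = ∂h/∂x = +0.01425
Back-substitute: b = ∂h/∂y = -0.01070.
Flow direction (−∇h) has components (-0.01425 E, +0.01070 N).
Azimuth = atan2(E, N) = atan2(-0.01425, +0.01070) = 306.9° ≈ 307°.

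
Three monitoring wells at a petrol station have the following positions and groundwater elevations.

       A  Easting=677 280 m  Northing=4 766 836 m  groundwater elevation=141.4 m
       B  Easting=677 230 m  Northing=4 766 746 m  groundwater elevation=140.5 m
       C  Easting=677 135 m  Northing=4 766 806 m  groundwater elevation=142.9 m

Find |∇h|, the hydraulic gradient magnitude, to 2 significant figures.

0.023

Differences from A: to B (Δx, Δy, Δh) = (-50, -90, -0.9); to C = (-145, -30, +1.5).
Determinant of the coordinate differences = (-50)·(-30) − (-145)·(-90) = -11550.
∂h/∂x = [(-0.9)·(-30) − (+1.5)·(-90)] / -11550 = -0.01403
∂h/∂y = [(-50)·(+1.5) − (-145)·(-0.9)] / -11550 = +0.01779
|∇h| = √(-0.01403² + 0.01779²) = 0.02266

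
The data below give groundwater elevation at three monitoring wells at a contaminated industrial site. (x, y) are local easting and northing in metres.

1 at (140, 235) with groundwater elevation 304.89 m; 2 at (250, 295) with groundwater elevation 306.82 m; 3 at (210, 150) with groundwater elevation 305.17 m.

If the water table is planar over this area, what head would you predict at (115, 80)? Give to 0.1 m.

303.4 m

Differences from 1: to 2 (Δx, Δy, Δh) = (110, 60, +1.93); to 3 = (70, -85, +0.28).
Determinant of the coordinate differences = 110·(-85) − 70·60 = -13550.
∂h/∂x = [(+1.93)·(-85) − (+0.28)·60] / -13550 = +0.01335
∂h/∂y = [110·(+0.28) − 70·(+1.93)] / -13550 = +0.007697
h(115, 80) = 304.89 + (+0.01335)·(-25) + (+0.007697)·(-155) = 304.89 -0.334 -1.193 = 303.363 m.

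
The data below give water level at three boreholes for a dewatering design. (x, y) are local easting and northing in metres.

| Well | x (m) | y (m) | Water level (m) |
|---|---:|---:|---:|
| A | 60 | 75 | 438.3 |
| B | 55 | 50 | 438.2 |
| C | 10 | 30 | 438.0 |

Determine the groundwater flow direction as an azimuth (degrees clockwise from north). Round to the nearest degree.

221°

Three-point gradient (reference A): Δ to B = (-5, -25, -0.1), Δ to C = (-50, -45, -0.3).
∂h/∂x = +0.002927, ∂h/∂y = +0.003415 (det = -1025).
Flow direction (−∇h) has components (-0.002927 E, -0.003415 N).
Azimuth = atan2(E, N) = atan2(-0.002927, -0.003415) = 220.6° ≈ 221°.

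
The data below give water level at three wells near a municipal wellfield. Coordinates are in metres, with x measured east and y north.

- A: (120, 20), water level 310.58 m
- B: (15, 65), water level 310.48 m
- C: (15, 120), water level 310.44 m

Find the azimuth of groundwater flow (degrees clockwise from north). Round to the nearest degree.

Differences from A: to B (Δx, Δy, Δh) = (-105, 45, -0.10); to C = (-105, 100, -0.14).
Solve a·Δx + b·Δy = Δh: det = (-105)·100 − (-105)·45 = -5775.
∂h/∂x = [(-0.10)·100 − (-0.14)·45] / -5775 = +0.0006407
∂h/∂y = [(-105)·(-0.14) − (-105)·(-0.10)] / -5775 = -0.0007273
Flow direction (−∇h) has components (-0.0006407 E, +0.0007273 N).
Azimuth = atan2(E, N) = atan2(-0.0006407, +0.0007273) = 318.6° ≈ 319°.

319°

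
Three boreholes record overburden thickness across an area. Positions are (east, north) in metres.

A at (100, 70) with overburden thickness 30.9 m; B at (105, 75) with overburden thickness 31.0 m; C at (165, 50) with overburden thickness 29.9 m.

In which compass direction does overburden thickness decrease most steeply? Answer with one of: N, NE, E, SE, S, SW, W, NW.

S

Three-point gradient (reference A): Δ to B = (5, 5, +0.1), Δ to C = (65, -20, -1.0).
∂d/∂x = -0.007059, ∂d/∂y = +0.02706 (det = -425).
Steepest decrease is along −∇f = (+0.007059 E, -0.02706 N) → south.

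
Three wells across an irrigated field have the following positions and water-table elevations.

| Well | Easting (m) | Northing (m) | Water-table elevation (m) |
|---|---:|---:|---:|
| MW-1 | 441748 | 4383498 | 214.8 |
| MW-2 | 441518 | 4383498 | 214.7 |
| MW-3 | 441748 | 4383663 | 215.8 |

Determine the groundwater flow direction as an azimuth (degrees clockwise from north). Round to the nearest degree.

∂h/∂x = (214.7 − 214.8) / (441518 − 441748) = +0.0004348
∂h/∂y = (215.8 − 214.8) / (4383663 − 4383498) = +0.006061
Flow direction (−∇h) has components (-0.0004348 E, -0.006061 N).
Azimuth = atan2(E, N) = atan2(-0.0004348, -0.006061) = 184.1° ≈ 184°.

184°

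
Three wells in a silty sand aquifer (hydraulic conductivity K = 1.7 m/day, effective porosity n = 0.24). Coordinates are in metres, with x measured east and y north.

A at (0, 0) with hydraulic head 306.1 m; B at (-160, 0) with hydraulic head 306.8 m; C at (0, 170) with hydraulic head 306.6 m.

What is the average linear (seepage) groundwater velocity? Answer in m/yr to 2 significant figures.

∂h/∂x = (306.8 − 306.1) / (-160 − 0) = -0.004375
∂h/∂y = (306.6 − 306.1) / (170 − 0) = +0.002941
|∇h| = √(-0.004375² + 0.002941²) = 0.005272
Seepage velocity v = K·i/n = 1.7 × 0.005272 / 0.24 = 0.03734 m/day = 13.64 m/yr.

14 m/yr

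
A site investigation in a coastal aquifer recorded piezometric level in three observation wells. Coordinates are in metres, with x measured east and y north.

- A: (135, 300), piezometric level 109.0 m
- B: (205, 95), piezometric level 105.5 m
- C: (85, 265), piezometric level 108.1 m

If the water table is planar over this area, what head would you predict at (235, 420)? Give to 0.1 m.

111.7 m

Differences from A: to B (Δx, Δy, Δh) = (70, -205, -3.5); to C = (-50, -35, -0.9).
Determinant of the coordinate differences = 70·(-35) − (-50)·(-205) = -12700.
∂h/∂x = [(-3.5)·(-35) − (-0.9)·(-205)] / -12700 = +0.004882
∂h/∂y = [70·(-0.9) − (-50)·(-3.5)] / -12700 = +0.01874
h(235, 420) = 109.0 + (+0.004882)·(100) + (+0.01874)·(120) = 109.0 +0.488 +2.249 = 111.737 m.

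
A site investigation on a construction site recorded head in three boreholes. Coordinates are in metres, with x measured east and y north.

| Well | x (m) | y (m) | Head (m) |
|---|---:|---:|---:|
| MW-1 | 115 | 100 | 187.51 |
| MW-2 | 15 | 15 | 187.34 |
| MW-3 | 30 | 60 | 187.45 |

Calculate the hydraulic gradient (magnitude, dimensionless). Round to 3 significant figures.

0.00267

With h = a·x + b·y + c and MW-1 as origin, the differences give:
  (-100)·a + (-85)·b = -0.17
  (-85)·a + (-40)·b = -0.06
Eliminate b (×(-40) and ×(-85), subtract): -3225·a = 1.700 → a = ∂h/∂x = -0.0005271
Back-substitute: b = ∂h/∂y = +0.002620.
|∇h| = √(-0.0005271² + 0.002620²) = 0.002672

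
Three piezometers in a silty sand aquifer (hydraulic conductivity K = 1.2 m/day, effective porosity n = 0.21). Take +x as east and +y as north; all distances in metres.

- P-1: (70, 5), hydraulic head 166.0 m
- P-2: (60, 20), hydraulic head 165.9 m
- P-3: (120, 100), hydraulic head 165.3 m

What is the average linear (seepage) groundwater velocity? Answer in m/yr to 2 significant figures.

15 m/yr

Differences from P-1: to P-2 (Δx, Δy, Δh) = (-10, 15, -0.1); to P-3 = (50, 95, -0.7).
Solve a·Δx + b·Δy = Δh: det = (-10)·95 − 50·15 = -1700.
∂h/∂x = [(-0.1)·95 − (-0.7)·15] / -1700 = -0.0005882
∂h/∂y = [(-10)·(-0.7) − 50·(-0.1)] / -1700 = -0.007059
|∇h| = √(-0.0005882² + -0.007059²) = 0.007083
Seepage velocity v = K·i/n = 1.2 × 0.007083 / 0.21 = 0.04047 m/day = 14.78 m/yr.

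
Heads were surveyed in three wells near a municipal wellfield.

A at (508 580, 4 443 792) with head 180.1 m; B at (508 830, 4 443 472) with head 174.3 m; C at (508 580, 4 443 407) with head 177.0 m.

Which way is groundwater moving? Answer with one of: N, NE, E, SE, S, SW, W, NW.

Differences from A: to B (Δx, Δy, Δh) = (250, -320, -5.8); to C = (0, -385, -3.1).
Determinant of the coordinate differences = 250·(-385) − 0·(-320) = -96250.
∂h/∂x = [(-5.8)·(-385) − (-3.1)·(-320)] / -96250 = -0.01289
∂h/∂y = [250·(-3.1) − 0·(-5.8)] / -96250 = +0.008052
Flow = −∇h = (+0.01289 east, -0.008052 north), which points southeast.

SE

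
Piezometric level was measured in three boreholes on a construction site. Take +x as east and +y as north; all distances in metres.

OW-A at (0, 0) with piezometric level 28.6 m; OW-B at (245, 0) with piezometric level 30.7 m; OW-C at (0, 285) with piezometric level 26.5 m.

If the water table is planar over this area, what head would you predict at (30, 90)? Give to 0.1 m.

28.2 m

∂h/∂x = (30.7 − 28.6) / (245 − 0) = +0.008571
∂h/∂y = (26.5 − 28.6) / (285 − 0) = -0.007368
h(30, 90) = 28.6 + (+0.008571)·(30) + (-0.007368)·(90) = 28.6 +0.257 -0.663 = 28.194 m.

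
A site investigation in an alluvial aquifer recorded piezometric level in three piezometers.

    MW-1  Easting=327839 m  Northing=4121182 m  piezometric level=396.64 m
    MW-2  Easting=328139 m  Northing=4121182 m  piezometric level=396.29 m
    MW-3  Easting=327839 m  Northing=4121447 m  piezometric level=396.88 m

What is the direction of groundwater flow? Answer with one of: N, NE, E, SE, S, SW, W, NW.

∂h/∂x = (396.29 − 396.64) / (328139 − 327839) = -0.001167
∂h/∂y = (396.88 − 396.64) / (4121447 − 4121182) = +0.0009057
Flow = −∇h = (+0.001167 east, -0.0009057 north), which points southeast.

SE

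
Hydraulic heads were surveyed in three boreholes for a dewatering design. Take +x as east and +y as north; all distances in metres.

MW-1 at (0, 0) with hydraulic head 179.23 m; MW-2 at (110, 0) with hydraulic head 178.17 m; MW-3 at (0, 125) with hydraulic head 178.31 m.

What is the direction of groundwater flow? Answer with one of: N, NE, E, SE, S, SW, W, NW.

∂h/∂x = (178.17 − 179.23) / (110 − 0) = -0.009636
∂h/∂y = (178.31 − 179.23) / (125 − 0) = -0.007360
Flow = −∇h = (+0.009636 east, +0.007360 north), which points northeast.

NE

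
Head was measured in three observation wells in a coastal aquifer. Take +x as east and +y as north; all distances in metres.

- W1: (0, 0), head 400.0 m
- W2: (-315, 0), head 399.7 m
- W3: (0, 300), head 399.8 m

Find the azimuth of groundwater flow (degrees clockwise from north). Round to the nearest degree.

∂h/∂x = (399.7 − 400.0) / (-315 − 0) = +0.0009524
∂h/∂y = (399.8 − 400.0) / (300 − 0) = -0.0006667
Flow direction (−∇h) has components (-0.0009524 E, +0.0006667 N).
Azimuth = atan2(E, N) = atan2(-0.0009524, +0.0006667) = 305.0° ≈ 305°.

305°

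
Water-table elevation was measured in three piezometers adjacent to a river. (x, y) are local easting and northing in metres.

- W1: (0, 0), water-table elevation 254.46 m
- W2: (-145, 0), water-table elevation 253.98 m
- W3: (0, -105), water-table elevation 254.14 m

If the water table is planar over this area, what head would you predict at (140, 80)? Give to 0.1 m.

255.2 m

∂h/∂x = (253.98 − 254.46) / (-145 − 0) = +0.003310
∂h/∂y = (254.14 − 254.46) / (-105 − 0) = +0.003048
h(140, 80) = 254.46 + (+0.003310)·(140) + (+0.003048)·(80) = 254.46 +0.463 +0.244 = 255.167 m.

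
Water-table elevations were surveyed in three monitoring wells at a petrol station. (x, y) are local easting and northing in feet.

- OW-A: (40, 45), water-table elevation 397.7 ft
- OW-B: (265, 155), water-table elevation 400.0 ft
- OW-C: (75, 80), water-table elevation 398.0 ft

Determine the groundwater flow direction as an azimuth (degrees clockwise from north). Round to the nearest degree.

285°

Taking OW-A as reference: OW-B−OW-A = (225, 110, +2.3); OW-C−OW-A = (35, 35, +0.3).
Determinant of the coordinate differences = 225·35 − 35·110 = 4025.
∂h/∂x = [(+2.3)·35 − (+0.3)·110] / 4025 = +0.01180
∂h/∂y = [225·(+0.3) − 35·(+2.3)] / 4025 = -0.003230
Flow direction (−∇h) has components (-0.01180 E, +0.003230 N).
Azimuth = atan2(E, N) = atan2(-0.01180, +0.003230) = 285.3° ≈ 285°.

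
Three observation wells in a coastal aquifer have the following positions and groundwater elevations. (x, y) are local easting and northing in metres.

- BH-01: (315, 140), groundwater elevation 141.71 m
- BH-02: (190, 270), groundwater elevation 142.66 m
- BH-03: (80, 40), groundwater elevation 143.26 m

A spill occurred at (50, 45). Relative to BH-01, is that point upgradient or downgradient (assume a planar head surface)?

Differences from BH-01: to BH-02 (Δx, Δy, Δh) = (-125, 130, +0.95); to BH-03 = (-235, -100, +1.55).
Determinant of the coordinate differences = (-125)·(-100) − (-235)·130 = 43050.
∂h/∂x = [(+0.95)·(-100) − (+1.55)·130] / 43050 = -0.006887
∂h/∂y = [(-125)·(+1.55) − (-235)·(+0.95)] / 43050 = +0.0006852
Head at (50, 45) = 141.71 + (-0.006887)·(-265) + (+0.0006852)·(-95) = 143.47 m.
That is higher than the 141.71 m at BH-01, so the point is upgradient.

upgradient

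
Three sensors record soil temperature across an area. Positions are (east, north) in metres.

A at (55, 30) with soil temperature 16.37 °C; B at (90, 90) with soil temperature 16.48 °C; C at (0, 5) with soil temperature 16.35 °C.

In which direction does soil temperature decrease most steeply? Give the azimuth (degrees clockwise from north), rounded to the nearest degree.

Taking A as reference: B−A = (35, 60, +0.11); C−A = (-55, -25, -0.02).
Determinant of the coordinate differences = 35·(-25) − (-55)·60 = 2425.
∂T/∂x = [(+0.11)·(-25) − (-0.02)·60] / 2425 = -0.0006392
∂T/∂y = [35·(-0.02) − (-55)·(+0.11)] / 2425 = +0.002206
Steepest decrease is along −∇f: components (+0.0006392 E, -0.002206 N).
Azimuth = atan2(+0.0006392, -0.002206) = 163.8° ≈ 164°.

164°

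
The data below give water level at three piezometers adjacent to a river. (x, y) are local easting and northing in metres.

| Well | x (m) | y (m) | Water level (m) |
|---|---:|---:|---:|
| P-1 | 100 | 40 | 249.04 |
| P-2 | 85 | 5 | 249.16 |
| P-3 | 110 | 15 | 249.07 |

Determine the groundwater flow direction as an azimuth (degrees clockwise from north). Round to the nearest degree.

Taking P-1 as reference: P-2−P-1 = (-15, -35, +0.12); P-3−P-1 = (10, -25, +0.03).
Solve a·Δx + b·Δy = Δh: det = (-15)·(-25) − 10·(-35) = 725.
∂h/∂x = [(+0.12)·(-25) − (+0.03)·(-35)] / 725 = -0.002690
∂h/∂y = [(-15)·(+0.03) − 10·(+0.12)] / 725 = -0.002276
Flow direction (−∇h) has components (+0.002690 E, +0.002276 N).
Azimuth = atan2(E, N) = atan2(+0.002690, +0.002276) = 49.8° ≈ 050°.

050°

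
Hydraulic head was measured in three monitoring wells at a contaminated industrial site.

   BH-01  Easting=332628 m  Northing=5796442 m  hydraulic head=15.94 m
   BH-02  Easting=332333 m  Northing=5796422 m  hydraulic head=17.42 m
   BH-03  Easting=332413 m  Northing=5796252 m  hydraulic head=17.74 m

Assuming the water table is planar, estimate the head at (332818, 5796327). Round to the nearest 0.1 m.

15.5 m

Taking BH-01 as reference: BH-02−BH-01 = (-295, -20, +1.48); BH-03−BH-01 = (-215, -190, +1.80).
Solve a·Δx + b·Δy = Δh: det = (-295)·(-190) − (-215)·(-20) = 51750.
∂h/∂x = [(+1.48)·(-190) − (+1.80)·(-20)] / 51750 = -0.004738
∂h/∂y = [(-295)·(+1.80) − (-215)·(+1.48)] / 51750 = -0.004112
h(332818, 5796327) = 15.94 + (-0.004738)·(190) + (-0.004112)·(-115) = 15.94 -0.900 +0.473 = 15.513 m.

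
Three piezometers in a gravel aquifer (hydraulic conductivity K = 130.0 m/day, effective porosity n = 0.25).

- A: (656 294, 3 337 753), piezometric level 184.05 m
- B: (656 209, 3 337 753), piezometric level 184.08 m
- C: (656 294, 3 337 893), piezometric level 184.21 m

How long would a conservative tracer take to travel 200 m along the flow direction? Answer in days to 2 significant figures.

∂h/∂x = (184.08 − 184.05) / (656209 − 656294) = -0.0003529
∂h/∂y = (184.21 − 184.05) / (3337893 − 3337753) = +0.001143
|∇h| = √(-0.0003529² + 0.001143²) = 0.001196
Seepage velocity v = K·i/n = 130.0 × 0.001196 / 0.25 = 0.6219 m/day.
t = 200 / 0.6219 = 321.6 days.

320 days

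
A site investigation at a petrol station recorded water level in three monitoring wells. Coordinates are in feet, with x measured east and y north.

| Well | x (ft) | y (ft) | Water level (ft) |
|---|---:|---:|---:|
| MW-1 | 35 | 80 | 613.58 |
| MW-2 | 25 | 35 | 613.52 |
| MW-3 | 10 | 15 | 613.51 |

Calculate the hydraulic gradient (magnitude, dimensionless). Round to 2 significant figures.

0.0023

Differences from MW-1: to MW-2 (Δx, Δy, Δh) = (-10, -45, -0.06); to MW-3 = (-25, -65, -0.07).
Solve a·Δx + b·Δy = Δh: det = (-10)·(-65) − (-25)·(-45) = -475.
∂h/∂x = [(-0.06)·(-65) − (-0.07)·(-45)] / -475 = -0.001579
∂h/∂y = [(-10)·(-0.07) − (-25)·(-0.06)] / -475 = +0.001684
|∇h| = √(-0.001579² + 0.001684²) = 0.002308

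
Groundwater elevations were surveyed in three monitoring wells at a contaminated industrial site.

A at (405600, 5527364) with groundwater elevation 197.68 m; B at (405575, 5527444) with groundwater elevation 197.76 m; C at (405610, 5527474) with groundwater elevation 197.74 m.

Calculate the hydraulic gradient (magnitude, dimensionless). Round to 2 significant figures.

Taking A as reference: B−A = (-25, 80, +0.08); C−A = (10, 110, +0.06).
Determinant of the coordinate differences = (-25)·110 − 10·80 = -3550.
∂h/∂x = [(+0.08)·110 − (+0.06)·80] / -3550 = -0.001127
∂h/∂y = [(-25)·(+0.06) − 10·(+0.08)] / -3550 = +0.0006479
|∇h| = √(-0.001127² + 0.0006479²) = 0.0013

0.0013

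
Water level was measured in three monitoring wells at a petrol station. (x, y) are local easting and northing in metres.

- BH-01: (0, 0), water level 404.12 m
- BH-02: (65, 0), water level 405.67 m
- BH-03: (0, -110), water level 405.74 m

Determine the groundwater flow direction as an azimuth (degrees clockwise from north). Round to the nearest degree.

302°

∂h/∂x = (405.67 − 404.12) / (65 − 0) = +0.02385
∂h/∂y = (405.74 − 404.12) / (-110 − 0) = -0.01473
Flow direction (−∇h) has components (-0.02385 E, +0.01473 N).
Azimuth = atan2(E, N) = atan2(-0.02385, +0.01473) = 301.7° ≈ 302°.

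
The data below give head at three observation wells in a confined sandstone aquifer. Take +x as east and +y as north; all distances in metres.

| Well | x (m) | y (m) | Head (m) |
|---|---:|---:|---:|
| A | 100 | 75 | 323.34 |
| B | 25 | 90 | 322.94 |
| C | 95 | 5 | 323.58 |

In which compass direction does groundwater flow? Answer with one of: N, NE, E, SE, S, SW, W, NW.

NW

Taking A as reference: B−A = (-75, 15, -0.40); C−A = (-5, -70, +0.24).
Solve a·Δx + b·Δy = Δh: det = (-75)·(-70) − (-5)·15 = 5325.
∂h/∂x = [(-0.40)·(-70) − (+0.24)·15] / 5325 = +0.004582
∂h/∂y = [(-75)·(+0.24) − (-5)·(-0.40)] / 5325 = -0.003756
Flow = −∇h = (-0.004582 east, +0.003756 north), which points northwest.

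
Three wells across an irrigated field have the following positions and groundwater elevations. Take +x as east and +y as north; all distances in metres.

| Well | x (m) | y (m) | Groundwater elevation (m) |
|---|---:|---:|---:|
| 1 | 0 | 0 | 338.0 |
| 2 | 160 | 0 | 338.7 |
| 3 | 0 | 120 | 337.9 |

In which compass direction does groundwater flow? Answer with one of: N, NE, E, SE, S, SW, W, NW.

W

∂h/∂x = (338.7 − 338.0) / (160 − 0) = +0.004375
∂h/∂y = (337.9 − 338.0) / (120 − 0) = -0.0008333
Flow = −∇h = (-0.004375 east, +0.0008333 north), which points west.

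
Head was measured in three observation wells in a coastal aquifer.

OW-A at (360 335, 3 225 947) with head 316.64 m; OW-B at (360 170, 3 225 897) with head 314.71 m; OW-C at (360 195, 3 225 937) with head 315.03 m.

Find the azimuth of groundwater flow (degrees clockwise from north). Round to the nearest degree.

266°

With h = a·x + b·y + c and OW-A as origin, the differences give:
  (-165)·a + (-50)·b = -1.93
  (-140)·a + (-10)·b = -1.61
Eliminate b (×(-10) and ×(-50), subtract): -5350·a = -61.200 → a = ∂h/∂x = +0.01144
Back-substitute: b = ∂h/∂y = +0.0008505.
Flow direction (−∇h) has components (-0.01144 E, -0.0008505 N).
Azimuth = atan2(E, N) = atan2(-0.01144, -0.0008505) = 265.7° ≈ 266°.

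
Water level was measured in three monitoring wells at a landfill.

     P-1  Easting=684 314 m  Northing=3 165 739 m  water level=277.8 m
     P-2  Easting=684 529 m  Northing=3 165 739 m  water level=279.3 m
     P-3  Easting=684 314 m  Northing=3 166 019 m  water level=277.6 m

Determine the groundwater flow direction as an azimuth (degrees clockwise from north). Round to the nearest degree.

276°

∂h/∂x = (279.3 − 277.8) / (684529 − 684314) = +0.006977
∂h/∂y = (277.6 − 277.8) / (3166019 − 3165739) = -0.0007143
Flow direction (−∇h) has components (-0.006977 E, +0.0007143 N).
Azimuth = atan2(E, N) = atan2(-0.006977, +0.0007143) = 275.8° ≈ 276°.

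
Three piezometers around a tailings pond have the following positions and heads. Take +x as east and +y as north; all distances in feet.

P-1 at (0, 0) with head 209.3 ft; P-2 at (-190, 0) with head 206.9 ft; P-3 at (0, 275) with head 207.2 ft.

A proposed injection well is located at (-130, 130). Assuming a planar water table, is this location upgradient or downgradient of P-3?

downgradient

∂h/∂x = (206.9 − 209.3) / (-190 − 0) = +0.01263
∂h/∂y = (207.2 − 209.3) / (275 − 0) = -0.007636
Head at (-130, 130) = 209.3 + (+0.01263)·(-130) + (-0.007636)·(130) = 206.67 ft.
That is lower than the 207.2 ft at P-3, so the point is downgradient.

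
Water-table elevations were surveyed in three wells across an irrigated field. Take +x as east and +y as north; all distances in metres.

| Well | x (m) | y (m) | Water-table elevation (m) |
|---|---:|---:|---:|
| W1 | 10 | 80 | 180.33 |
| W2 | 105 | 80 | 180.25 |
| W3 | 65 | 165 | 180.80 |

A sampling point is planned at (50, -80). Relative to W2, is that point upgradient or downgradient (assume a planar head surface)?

downgradient

With h = a·x + b·y + c and W1 as origin, the differences give:
  95·a + 0·b = -0.08
  55·a + 85·b = +0.47
Eliminate b (×85 and ×0, subtract): 8075·a = -6.800 → a = ∂h/∂x = -0.0008421
Back-substitute: b = ∂h/∂y = +0.006074.
Head at (50, -80) = 180.33 + (-0.0008421)·(40) + (+0.006074)·(-160) = 179.32 m.
That is lower than the 180.25 m at W2, so the point is downgradient.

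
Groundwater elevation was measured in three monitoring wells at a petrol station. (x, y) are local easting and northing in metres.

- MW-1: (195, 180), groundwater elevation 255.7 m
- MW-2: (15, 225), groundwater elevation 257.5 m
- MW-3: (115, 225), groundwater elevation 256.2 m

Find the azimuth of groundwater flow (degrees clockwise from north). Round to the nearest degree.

Differences from MW-1: to MW-2 (Δx, Δy, Δh) = (-180, 45, +1.8); to MW-3 = (-80, 45, +0.5).
Determinant of the coordinate differences = (-180)·45 − (-80)·45 = -4500.
∂h/∂x = [(+1.8)·45 − (+0.5)·45] / -4500 = -0.01300
∂h/∂y = [(-180)·(+0.5) − (-80)·(+1.8)] / -4500 = -0.01200
Flow direction (−∇h) has components (+0.01300 E, +0.01200 N).
Azimuth = atan2(E, N) = atan2(+0.01300, +0.01200) = 47.3° ≈ 047°.

047°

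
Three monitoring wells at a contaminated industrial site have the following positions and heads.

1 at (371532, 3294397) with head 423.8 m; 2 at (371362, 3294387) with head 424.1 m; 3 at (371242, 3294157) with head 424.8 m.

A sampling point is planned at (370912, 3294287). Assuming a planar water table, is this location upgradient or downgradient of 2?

Differences from 1: to 2 (Δx, Δy, Δh) = (-170, -10, +0.3); to 3 = (-290, -240, +1.0).
Determinant of the coordinate differences = (-170)·(-240) − (-290)·(-10) = 37900.
∂h/∂x = [(+0.3)·(-240) − (+1.0)·(-10)] / 37900 = -0.001636
∂h/∂y = [(-170)·(+1.0) − (-290)·(+0.3)] / 37900 = -0.002190
Head at (370912, 3294287) = 423.8 + (-0.001636)·(-620) + (-0.002190)·(-110) = 425.06 m.
That is higher than the 424.1 m at 2, so the point is upgradient.

upgradient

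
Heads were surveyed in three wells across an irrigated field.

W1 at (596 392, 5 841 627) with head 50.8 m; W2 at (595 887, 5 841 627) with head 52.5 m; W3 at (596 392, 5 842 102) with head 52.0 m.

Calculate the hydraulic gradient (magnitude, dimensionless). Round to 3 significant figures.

∂h/∂x = (52.5 − 50.8) / (595887 − 596392) = -0.003366
∂h/∂y = (52.0 − 50.8) / (5842102 − 5841627) = +0.002526
|∇h| = √(-0.003366² + 0.002526²) = 0.004208

0.00421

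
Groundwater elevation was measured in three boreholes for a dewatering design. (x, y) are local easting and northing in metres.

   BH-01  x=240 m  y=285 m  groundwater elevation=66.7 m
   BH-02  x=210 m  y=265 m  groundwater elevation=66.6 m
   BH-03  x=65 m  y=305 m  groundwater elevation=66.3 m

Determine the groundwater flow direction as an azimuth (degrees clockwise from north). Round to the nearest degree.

Three-point gradient (reference BH-01): Δ to BH-02 = (-30, -20, -0.1), Δ to BH-03 = (-175, 20, -0.4).
∂h/∂x = +0.002439, ∂h/∂y = +0.001341 (det = -4100).
Flow direction (−∇h) has components (-0.002439 E, -0.001341 N).
Azimuth = atan2(E, N) = atan2(-0.002439, -0.001341) = 241.2° ≈ 241°.

241°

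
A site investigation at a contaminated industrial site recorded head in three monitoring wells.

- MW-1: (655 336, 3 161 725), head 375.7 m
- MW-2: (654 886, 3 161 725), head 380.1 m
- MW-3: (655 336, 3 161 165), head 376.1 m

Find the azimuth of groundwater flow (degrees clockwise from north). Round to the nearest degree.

086°

∂h/∂x = (380.1 − 375.7) / (654886 − 655336) = -0.009778
∂h/∂y = (376.1 − 375.7) / (3161165 − 3161725) = -0.0007143
Flow direction (−∇h) has components (+0.009778 E, +0.0007143 N).
Azimuth = atan2(E, N) = atan2(+0.009778, +0.0007143) = 85.8° ≈ 086°.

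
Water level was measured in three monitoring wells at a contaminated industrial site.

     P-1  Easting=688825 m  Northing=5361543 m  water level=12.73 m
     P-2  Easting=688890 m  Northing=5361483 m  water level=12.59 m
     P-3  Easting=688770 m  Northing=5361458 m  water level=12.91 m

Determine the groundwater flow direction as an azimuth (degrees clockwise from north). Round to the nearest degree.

080°

Taking P-1 as reference: P-2−P-1 = (65, -60, -0.14); P-3−P-1 = (-55, -85, +0.18).
Solve a·Δx + b·Δy = Δh: det = 65·(-85) − (-55)·(-60) = -8825.
∂h/∂x = [(-0.14)·(-85) − (+0.18)·(-60)] / -8825 = -0.002572
∂h/∂y = [65·(+0.18) − (-55)·(-0.14)] / -8825 = -0.0004533
Flow direction (−∇h) has components (+0.002572 E, +0.0004533 N).
Azimuth = atan2(E, N) = atan2(+0.002572, +0.0004533) = 80.0° ≈ 080°.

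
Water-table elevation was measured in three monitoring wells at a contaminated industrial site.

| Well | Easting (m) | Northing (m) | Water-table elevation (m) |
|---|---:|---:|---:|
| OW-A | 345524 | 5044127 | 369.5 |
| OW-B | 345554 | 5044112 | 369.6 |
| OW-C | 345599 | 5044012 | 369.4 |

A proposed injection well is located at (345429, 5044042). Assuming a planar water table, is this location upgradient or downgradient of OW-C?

Three-point gradient (reference OW-A): Δ to OW-B = (30, -15, +0.1), Δ to OW-C = (75, -115, -0.1).
∂h/∂x = +0.005591, ∂h/∂y = +0.004516 (det = -2325).
Head at (345429, 5044042) = 369.5 + (+0.005591)·(-95) + (+0.004516)·(-85) = 368.58 m.
That is lower than the 369.4 m at OW-C, so the point is downgradient.

downgradient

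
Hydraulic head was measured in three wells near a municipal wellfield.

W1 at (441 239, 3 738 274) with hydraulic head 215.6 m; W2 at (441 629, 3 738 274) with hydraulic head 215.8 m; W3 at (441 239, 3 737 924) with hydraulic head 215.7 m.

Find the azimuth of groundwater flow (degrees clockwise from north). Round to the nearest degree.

299°

∂h/∂x = (215.8 − 215.6) / (441629 − 441239) = +0.0005128
∂h/∂y = (215.7 − 215.6) / (3737924 − 3738274) = -0.0002857
Flow direction (−∇h) has components (-0.0005128 E, +0.0002857 N).
Azimuth = atan2(E, N) = atan2(-0.0005128, +0.0002857) = 299.1° ≈ 299°.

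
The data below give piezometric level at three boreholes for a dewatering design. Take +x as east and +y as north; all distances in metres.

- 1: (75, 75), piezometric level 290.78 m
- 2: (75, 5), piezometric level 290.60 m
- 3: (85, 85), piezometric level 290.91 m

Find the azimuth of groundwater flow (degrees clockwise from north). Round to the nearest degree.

Taking 1 as reference: 2−1 = (0, -70, -0.18); 3−1 = (10, 10, +0.13).
Determinant of the coordinate differences = 0·10 − 10·(-70) = 700.
∂h/∂x = [(-0.18)·10 − (+0.13)·(-70)] / 700 = +0.01043
∂h/∂y = [0·(+0.13) − 10·(-0.18)] / 700 = +0.002571
Flow direction (−∇h) has components (-0.01043 E, -0.002571 N).
Azimuth = atan2(E, N) = atan2(-0.01043, -0.002571) = 256.1° ≈ 256°.

256°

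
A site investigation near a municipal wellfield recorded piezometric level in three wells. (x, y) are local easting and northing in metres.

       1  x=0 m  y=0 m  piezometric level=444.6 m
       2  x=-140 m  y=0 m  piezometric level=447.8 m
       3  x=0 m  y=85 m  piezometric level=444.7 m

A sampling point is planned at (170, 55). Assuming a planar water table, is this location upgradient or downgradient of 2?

∂h/∂x = (447.8 − 444.6) / (-140 − 0) = -0.02286
∂h/∂y = (444.7 − 444.6) / (85 − 0) = +0.001176
Head at (170, 55) = 444.6 + (-0.02286)·(170) + (+0.001176)·(55) = 440.78 m.
That is lower than the 447.8 m at 2, so the point is downgradient.

downgradient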